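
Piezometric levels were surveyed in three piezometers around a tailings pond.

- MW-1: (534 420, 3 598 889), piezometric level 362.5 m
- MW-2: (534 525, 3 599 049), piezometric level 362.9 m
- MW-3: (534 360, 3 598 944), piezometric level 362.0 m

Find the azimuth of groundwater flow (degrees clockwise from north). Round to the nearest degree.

Three-point gradient (reference MW-1): Δ to MW-2 = (105, 160, +0.4), Δ to MW-3 = (-60, 55, -0.5).
∂h/∂x = +0.006634, ∂h/∂y = -0.001854 (det = 15375).
Flow direction (−∇h) has components (-0.006634 E, +0.001854 N).
Azimuth = atan2(E, N) = atan2(-0.006634, +0.001854) = 285.6° ≈ 286°.

286°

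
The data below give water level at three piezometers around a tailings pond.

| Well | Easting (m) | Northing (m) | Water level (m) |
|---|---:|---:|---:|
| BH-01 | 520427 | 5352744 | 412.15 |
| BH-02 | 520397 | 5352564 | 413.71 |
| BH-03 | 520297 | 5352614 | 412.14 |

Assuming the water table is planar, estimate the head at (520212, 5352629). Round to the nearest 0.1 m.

Taking BH-01 as reference: BH-02−BH-01 = (-30, -180, +1.56); BH-03−BH-01 = (-130, -130, -0.01).
Solve a·Δx + b·Δy = Δh: det = (-30)·(-130) − (-130)·(-180) = -19500.
∂h/∂x = [(+1.56)·(-130) − (-0.01)·(-180)] / -19500 = +0.01049
∂h/∂y = [(-30)·(-0.01) − (-130)·(+1.56)] / -19500 = -0.01042
h(520212, 5352629) = 412.15 + (+0.01049)·(-215) + (-0.01042)·(-115) = 412.15 -2.256 +1.198 = 411.092 m.

411.1 m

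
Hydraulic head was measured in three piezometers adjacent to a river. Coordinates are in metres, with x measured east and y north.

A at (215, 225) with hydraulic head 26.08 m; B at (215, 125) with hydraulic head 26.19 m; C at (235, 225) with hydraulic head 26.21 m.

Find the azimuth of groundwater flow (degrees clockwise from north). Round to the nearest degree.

280°

Taking A as reference: B−A = (0, -100, +0.11); C−A = (20, 0, +0.13).
Solve a·Δx + b·Δy = Δh: det = 0·0 − 20·(-100) = 2000.
∂h/∂x = [(+0.11)·0 − (+0.13)·(-100)] / 2000 = +0.006500
∂h/∂y = [0·(+0.13) − 20·(+0.11)] / 2000 = -0.001100
Flow direction (−∇h) has components (-0.006500 E, +0.001100 N).
Azimuth = atan2(E, N) = atan2(-0.006500, +0.001100) = 279.6° ≈ 280°.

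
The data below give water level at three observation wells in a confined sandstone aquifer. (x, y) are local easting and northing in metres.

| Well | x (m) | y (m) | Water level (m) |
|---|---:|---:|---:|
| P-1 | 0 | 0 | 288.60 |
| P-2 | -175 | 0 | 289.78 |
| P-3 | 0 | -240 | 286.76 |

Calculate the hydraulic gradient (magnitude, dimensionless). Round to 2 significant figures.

0.010

∂h/∂x = (289.78 − 288.60) / (-175 − 0) = -0.006743
∂h/∂y = (286.76 − 288.60) / (-240 − 0) = +0.007667
|∇h| = √(-0.006743² + 0.007667²) = 0.01021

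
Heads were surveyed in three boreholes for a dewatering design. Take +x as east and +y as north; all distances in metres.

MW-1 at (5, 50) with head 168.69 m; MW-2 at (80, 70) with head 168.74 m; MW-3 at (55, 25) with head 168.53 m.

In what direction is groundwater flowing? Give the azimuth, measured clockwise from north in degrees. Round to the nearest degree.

172°

Taking MW-1 as reference: MW-2−MW-1 = (75, 20, +0.05); MW-3−MW-1 = (50, -25, -0.16).
Solve a·Δx + b·Δy = Δh: det = 75·(-25) − 50·20 = -2875.
∂h/∂x = [(+0.05)·(-25) − (-0.16)·20] / -2875 = -0.0006783
∂h/∂y = [75·(-0.16) − 50·(+0.05)] / -2875 = +0.005043
Flow direction (−∇h) has components (+0.0006783 E, -0.005043 N).
Azimuth = atan2(E, N) = atan2(+0.0006783, -0.005043) = 172.3° ≈ 172°.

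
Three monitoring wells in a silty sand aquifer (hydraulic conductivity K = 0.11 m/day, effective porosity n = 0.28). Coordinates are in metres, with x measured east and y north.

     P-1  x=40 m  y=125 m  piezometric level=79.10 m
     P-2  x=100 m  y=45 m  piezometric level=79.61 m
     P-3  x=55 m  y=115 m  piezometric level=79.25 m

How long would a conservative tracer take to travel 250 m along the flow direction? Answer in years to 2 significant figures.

150 years

Differences from P-1: to P-2 (Δx, Δy, Δh) = (60, -80, +0.51); to P-3 = (15, -10, +0.15).
Determinant of the coordinate differences = 60·(-10) − 15·(-80) = 600.
∂h/∂x = [(+0.51)·(-10) − (+0.15)·(-80)] / 600 = +0.01150
∂h/∂y = [60·(+0.15) − 15·(+0.51)] / 600 = +0.002250
|∇h| = √(0.01150² + 0.002250²) = 0.01172
Seepage velocity v = K·i/n = 0.11 × 0.01172 / 0.28 = 0.004604 m/day.
t = 250 / 0.004604 = 5.43e+04 days = 149 years.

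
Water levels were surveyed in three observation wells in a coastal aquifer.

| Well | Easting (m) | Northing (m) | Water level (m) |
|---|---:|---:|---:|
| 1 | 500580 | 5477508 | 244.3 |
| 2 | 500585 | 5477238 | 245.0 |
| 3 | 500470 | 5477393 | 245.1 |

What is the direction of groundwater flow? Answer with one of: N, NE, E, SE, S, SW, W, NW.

NE

Differences from 1: to 2 (Δx, Δy, Δh) = (5, -270, +0.7); to 3 = (-110, -115, +0.8).
Solve a·Δx + b·Δy = Δh: det = 5·(-115) − (-110)·(-270) = -30275.
∂h/∂x = [(+0.7)·(-115) − (+0.8)·(-270)] / -30275 = -0.004476
∂h/∂y = [5·(+0.8) − (-110)·(+0.7)] / -30275 = -0.002675
Flow = −∇h = (+0.004476 east, +0.002675 north), which points northeast.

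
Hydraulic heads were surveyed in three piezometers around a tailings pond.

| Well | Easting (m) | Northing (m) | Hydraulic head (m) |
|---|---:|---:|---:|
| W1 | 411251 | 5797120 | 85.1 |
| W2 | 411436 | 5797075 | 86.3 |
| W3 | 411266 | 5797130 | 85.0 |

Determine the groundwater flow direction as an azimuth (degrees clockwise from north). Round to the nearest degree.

348°

Differences from W1: to W2 (Δx, Δy, Δh) = (185, -45, +1.2); to W3 = (15, 10, -0.1).
Solve a·Δx + b·Δy = Δh: det = 185·10 − 15·(-45) = 2525.
∂h/∂x = [(+1.2)·10 − (-0.1)·(-45)] / 2525 = +0.002970
∂h/∂y = [185·(-0.1) − 15·(+1.2)] / 2525 = -0.01446
Flow direction (−∇h) has components (-0.002970 E, +0.01446 N).
Azimuth = atan2(E, N) = atan2(-0.002970, +0.01446) = 348.4° ≈ 348°.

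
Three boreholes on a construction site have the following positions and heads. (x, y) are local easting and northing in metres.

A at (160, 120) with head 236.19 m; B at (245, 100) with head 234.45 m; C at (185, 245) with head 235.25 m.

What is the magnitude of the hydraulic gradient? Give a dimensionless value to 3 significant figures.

Taking A as reference: B−A = (85, -20, -1.74); C−A = (25, 125, -0.94).
Determinant of the coordinate differences = 85·125 − 25·(-20) = 11125.
∂h/∂x = [(-1.74)·125 − (-0.94)·(-20)] / 11125 = -0.02124
∂h/∂y = [85·(-0.94) − 25·(-1.74)] / 11125 = -0.003272
|∇h| = √(-0.02124² + -0.003272²) = 0.02149

0.0215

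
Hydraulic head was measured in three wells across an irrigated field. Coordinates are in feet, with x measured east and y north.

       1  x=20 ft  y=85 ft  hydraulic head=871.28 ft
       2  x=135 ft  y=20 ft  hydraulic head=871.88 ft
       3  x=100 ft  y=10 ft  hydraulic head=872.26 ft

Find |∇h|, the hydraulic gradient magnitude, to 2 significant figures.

Differences from 1: to 2 (Δx, Δy, Δh) = (115, -65, +0.60); to 3 = (80, -75, +0.98).
Determinant of the coordinate differences = 115·(-75) − 80·(-65) = -3425.
∂h/∂x = [(+0.60)·(-75) − (+0.98)·(-65)] / -3425 = -0.005460
∂h/∂y = [115·(+0.98) − 80·(+0.60)] / -3425 = -0.01889
|∇h| = √(-0.005460² + -0.01889²) = 0.01966

0.020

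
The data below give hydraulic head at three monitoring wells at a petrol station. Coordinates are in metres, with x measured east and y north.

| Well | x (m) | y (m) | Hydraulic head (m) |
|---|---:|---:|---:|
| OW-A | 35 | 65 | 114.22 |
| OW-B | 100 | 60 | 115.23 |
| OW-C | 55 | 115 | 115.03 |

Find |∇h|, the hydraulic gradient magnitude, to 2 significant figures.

Three-point gradient (reference OW-A): Δ to OW-B = (65, -5, +1.01), Δ to OW-C = (20, 50, +0.81).
∂h/∂x = +0.01628, ∂h/∂y = +0.009687 (det = 3350).
|∇h| = √(0.01628² + 0.009687²) = 0.01894

0.019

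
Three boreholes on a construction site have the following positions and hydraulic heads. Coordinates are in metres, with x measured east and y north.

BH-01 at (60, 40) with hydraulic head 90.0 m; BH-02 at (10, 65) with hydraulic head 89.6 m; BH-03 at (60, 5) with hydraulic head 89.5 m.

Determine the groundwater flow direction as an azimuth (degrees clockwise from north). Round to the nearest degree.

227°

With h = a·x + b·y + c and BH-01 as origin, the differences give:
  (-50)·a + 25·b = -0.4
  0·a + (-35)·b = -0.5
Eliminate b (×(-35) and ×25, subtract): 1750·a = 26.50 → a = ∂h/∂x = +0.01514
Back-substitute: b = ∂h/∂y = +0.01429.
Flow direction (−∇h) has components (-0.01514 E, -0.01429 N).
Azimuth = atan2(E, N) = atan2(-0.01514, -0.01429) = 226.7° ≈ 227°.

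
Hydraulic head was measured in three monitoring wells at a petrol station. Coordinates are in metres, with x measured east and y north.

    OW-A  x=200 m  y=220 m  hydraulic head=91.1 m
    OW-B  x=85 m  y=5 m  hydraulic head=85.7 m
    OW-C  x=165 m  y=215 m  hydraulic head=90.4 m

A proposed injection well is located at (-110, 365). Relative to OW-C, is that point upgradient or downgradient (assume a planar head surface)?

With h = a·x + b·y + c and OW-A as origin, the differences give:
  (-115)·a + (-215)·b = -5.4
  (-35)·a + (-5)·b = -0.7
Eliminate b (×(-5) and ×(-215), subtract): -6950·a = -123.50 → a = ∂h/∂x = +0.01777
Back-substitute: b = ∂h/∂y = +0.01561.
Head at (-110, 365) = 91.1 + (+0.01777)·(-310) + (+0.01561)·(145) = 87.86 m.
That is lower than the 90.4 m at OW-C, so the point is downgradient.

downgradient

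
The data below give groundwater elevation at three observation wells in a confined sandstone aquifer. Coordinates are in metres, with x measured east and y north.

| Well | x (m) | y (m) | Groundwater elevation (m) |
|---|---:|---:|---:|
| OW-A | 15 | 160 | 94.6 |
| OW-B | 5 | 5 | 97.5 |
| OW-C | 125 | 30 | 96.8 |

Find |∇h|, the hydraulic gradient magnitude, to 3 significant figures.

0.0187

Three-point gradient (reference OW-A): Δ to OW-B = (-10, -155, +2.9), Δ to OW-C = (110, -130, +2.2).
∂h/∂x = -0.001962, ∂h/∂y = -0.01858 (det = 18350).
|∇h| = √(-0.001962² + -0.01858²) = 0.01868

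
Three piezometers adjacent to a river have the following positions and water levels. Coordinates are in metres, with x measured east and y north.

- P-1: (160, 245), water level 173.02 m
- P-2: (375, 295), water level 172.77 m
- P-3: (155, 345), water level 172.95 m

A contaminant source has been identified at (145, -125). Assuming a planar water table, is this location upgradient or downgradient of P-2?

With h = a·x + b·y + c and P-1 as origin, the differences give:
  215·a + 50·b = -0.25
  (-5)·a + 100·b = -0.07
Eliminate b (×100 and ×50, subtract): 21750·a = -21.500 → a = ∂h/∂x = -0.0009885
Back-substitute: b = ∂h/∂y = -0.0007494.
Head at (145, -125) = 173.02 + (-0.0009885)·(-15) + (-0.0007494)·(-370) = 173.31 m.
That is higher than the 172.77 m at P-2, so the point is upgradient.

upgradient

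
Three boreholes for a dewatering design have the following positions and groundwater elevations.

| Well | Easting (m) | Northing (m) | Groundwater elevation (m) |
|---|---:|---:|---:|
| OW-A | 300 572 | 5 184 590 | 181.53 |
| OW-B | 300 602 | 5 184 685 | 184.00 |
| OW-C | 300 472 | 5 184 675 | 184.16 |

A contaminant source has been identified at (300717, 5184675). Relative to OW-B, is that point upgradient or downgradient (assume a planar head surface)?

Three-point gradient (reference OW-A): Δ to OW-B = (30, 95, +2.47), Δ to OW-C = (-100, 85, +2.63).
∂h/∂x = -0.003311, ∂h/∂y = +0.02705 (det = 12050).
Head at (300717, 5184675) = 181.53 + (-0.003311)·(145) + (+0.02705)·(85) = 183.35 m.
That is lower than the 184.00 m at OW-B, so the point is downgradient.

downgradient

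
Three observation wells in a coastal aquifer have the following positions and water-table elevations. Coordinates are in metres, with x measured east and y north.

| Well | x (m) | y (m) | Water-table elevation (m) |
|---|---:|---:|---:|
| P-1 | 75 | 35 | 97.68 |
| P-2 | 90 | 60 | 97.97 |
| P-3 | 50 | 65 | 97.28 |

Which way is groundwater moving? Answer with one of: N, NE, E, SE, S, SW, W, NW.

Three-point gradient (reference P-1): Δ to P-2 = (15, 25, +0.29), Δ to P-3 = (-25, 30, -0.40).
∂h/∂x = +0.01740, ∂h/∂y = +0.001163 (det = 1075).
Flow = −∇h = (-0.01740 east, -0.001163 north), which points west.

W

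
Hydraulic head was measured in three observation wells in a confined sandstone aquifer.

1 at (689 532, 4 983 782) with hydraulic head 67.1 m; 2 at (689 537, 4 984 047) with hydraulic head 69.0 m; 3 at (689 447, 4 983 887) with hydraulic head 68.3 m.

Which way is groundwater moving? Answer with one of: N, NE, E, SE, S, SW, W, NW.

SE

Differences from 1: to 2 (Δx, Δy, Δh) = (5, 265, +1.9); to 3 = (-85, 105, +1.2).
Determinant of the coordinate differences = 5·105 − (-85)·265 = 23050.
∂h/∂x = [(+1.9)·105 − (+1.2)·265] / 23050 = -0.005141
∂h/∂y = [5·(+1.2) − (-85)·(+1.9)] / 23050 = +0.007267
Flow = −∇h = (+0.005141 east, -0.007267 north), which points southeast.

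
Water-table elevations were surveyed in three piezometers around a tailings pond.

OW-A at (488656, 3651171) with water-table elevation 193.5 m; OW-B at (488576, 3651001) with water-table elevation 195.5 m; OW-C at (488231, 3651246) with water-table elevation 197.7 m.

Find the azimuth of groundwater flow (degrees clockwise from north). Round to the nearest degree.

With h = a·x + b·y + c and OW-A as origin, the differences give:
  (-80)·a + (-170)·b = +2.0
  (-425)·a + 75·b = +4.2
Eliminate b (×75 and ×(-170), subtract): -78250·a = 864.00 → a = ∂h/∂x = -0.01104
Back-substitute: b = ∂h/∂y = -0.006569.
Flow direction (−∇h) has components (+0.01104 E, +0.006569 N).
Azimuth = atan2(E, N) = atan2(+0.01104, +0.006569) = 59.3° ≈ 059°.

059°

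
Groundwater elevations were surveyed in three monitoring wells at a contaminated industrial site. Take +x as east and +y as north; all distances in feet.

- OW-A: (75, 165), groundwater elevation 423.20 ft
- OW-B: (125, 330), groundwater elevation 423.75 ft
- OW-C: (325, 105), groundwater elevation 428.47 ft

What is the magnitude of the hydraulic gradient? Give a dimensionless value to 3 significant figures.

0.0206

Three-point gradient (reference OW-A): Δ to OW-B = (50, 165, +0.55), Δ to OW-C = (250, -60, +5.27).
∂h/∂x = +0.02040, ∂h/∂y = -0.002847 (det = -44250).
|∇h| = √(0.02040² + -0.002847²) = 0.0206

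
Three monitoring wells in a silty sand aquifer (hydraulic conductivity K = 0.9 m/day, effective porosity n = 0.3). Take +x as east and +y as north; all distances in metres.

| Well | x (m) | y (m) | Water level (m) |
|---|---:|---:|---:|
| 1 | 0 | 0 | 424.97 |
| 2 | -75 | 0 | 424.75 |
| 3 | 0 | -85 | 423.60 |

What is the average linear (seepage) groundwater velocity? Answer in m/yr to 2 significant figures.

18 m/yr

∂h/∂x = (424.75 − 424.97) / (-75 − 0) = +0.002933
∂h/∂y = (423.60 − 424.97) / (-85 − 0) = +0.01612
|∇h| = √(0.002933² + 0.01612²) = 0.01638
Seepage velocity v = K·i/n = 0.9 × 0.01638 / 0.3 = 0.04914 m/day = 17.95 m/yr.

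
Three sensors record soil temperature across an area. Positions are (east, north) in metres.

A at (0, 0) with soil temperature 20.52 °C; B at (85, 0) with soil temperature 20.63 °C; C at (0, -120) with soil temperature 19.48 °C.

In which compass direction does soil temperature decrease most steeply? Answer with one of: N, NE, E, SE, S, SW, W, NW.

S

∂T/∂x = (20.63 − 20.52) / (85 − 0) = +0.001294
∂T/∂y = (19.48 − 20.52) / (-120 − 0) = +0.008667
Steepest decrease is along −∇f = (-0.001294 E, -0.008667 N) → south.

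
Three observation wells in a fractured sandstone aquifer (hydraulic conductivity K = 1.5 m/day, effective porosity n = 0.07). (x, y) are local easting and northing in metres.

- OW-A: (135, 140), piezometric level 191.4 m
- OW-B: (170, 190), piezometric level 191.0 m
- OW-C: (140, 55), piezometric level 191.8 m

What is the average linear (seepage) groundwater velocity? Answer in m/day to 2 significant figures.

With h = a·x + b·y + c and OW-A as origin, the differences give:
  35·a + 50·b = -0.4
  5·a + (-85)·b = +0.4
Eliminate b (×(-85) and ×50, subtract): -3225·a = 14.00 → a = ∂h/∂x = -0.004341
Back-substitute: b = ∂h/∂y = -0.004961.
|∇h| = √(-0.004341² + -0.004961²) = 0.006592
Seepage velocity v = K·i/n = 1.5 × 0.006592 / 0.07 = 0.1413 m/day.

0.14 m/day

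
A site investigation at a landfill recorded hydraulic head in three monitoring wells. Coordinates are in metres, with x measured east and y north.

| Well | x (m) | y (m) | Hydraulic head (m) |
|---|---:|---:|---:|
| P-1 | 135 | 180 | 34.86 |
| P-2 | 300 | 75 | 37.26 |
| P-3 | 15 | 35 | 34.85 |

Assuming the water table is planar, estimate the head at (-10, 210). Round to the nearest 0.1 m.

33.2 m

Taking P-1 as reference: P-2−P-1 = (165, -105, +2.40); P-3−P-1 = (-120, -145, -0.01).
Determinant of the coordinate differences = 165·(-145) − (-120)·(-105) = -36525.
∂h/∂x = [(+2.40)·(-145) − (-0.01)·(-105)] / -36525 = +0.009556
∂h/∂y = [165·(-0.01) − (-120)·(+2.40)] / -36525 = -0.007840
h(-10, 210) = 34.86 + (+0.009556)·(-145) + (-0.007840)·(30) = 34.86 -1.386 -0.235 = 33.239 m.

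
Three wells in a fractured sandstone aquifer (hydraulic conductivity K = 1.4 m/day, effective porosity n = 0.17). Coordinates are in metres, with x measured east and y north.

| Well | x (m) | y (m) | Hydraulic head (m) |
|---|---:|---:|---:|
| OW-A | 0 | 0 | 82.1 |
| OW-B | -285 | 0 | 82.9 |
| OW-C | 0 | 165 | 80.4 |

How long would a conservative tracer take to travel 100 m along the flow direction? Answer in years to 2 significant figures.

∂h/∂x = (82.9 − 82.1) / (-285 − 0) = -0.002807
∂h/∂y = (80.4 − 82.1) / (165 − 0) = -0.01030
|∇h| = √(-0.002807² + -0.01030²) = 0.01068
Seepage velocity v = K·i/n = 1.4 × 0.01068 / 0.17 = 0.08795 m/day.
t = 100 / 0.08795 = 1137 days = 3.11 years.

3.1 years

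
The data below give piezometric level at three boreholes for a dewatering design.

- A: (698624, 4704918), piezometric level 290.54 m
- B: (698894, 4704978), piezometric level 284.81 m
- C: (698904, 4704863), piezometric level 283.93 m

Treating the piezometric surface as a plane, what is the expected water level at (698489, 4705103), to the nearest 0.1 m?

294.6 m

With h = a·x + b·y + c and A as origin, the differences give:
  270·a + 60·b = -5.73
  280·a + (-55)·b = -6.61
Eliminate b (×(-55) and ×60, subtract): -31650·a = 711.750 → a = ∂h/∂x = -0.02249
Back-substitute: b = ∂h/∂y = +0.005697.
h(698489, 4705103) = 290.54 + (-0.02249)·(-135) + (+0.005697)·(185) = 290.54 +3.036 +1.054 = 294.630 m.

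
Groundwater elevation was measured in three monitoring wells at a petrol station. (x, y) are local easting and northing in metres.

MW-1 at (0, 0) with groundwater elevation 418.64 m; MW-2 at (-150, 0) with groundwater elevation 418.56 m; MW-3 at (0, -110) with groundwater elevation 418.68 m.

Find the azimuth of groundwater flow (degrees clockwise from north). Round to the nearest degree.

∂h/∂x = (418.56 − 418.64) / (-150 − 0) = +0.0005333
∂h/∂y = (418.68 − 418.64) / (-110 − 0) = -0.0003636
Flow direction (−∇h) has components (-0.0005333 E, +0.0003636 N).
Azimuth = atan2(E, N) = atan2(-0.0005333, +0.0003636) = 304.3° ≈ 304°.

304°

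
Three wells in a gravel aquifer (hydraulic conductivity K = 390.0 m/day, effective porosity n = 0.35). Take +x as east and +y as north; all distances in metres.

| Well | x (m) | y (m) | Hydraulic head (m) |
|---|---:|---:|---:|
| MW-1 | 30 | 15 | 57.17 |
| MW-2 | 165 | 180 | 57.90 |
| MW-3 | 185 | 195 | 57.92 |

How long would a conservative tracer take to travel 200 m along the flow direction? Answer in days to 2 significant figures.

Taking MW-1 as reference: MW-2−MW-1 = (135, 165, +0.73); MW-3−MW-1 = (155, 180, +0.75).
Solve a·Δx + b·Δy = Δh: det = 135·180 − 155·165 = -1275.
∂h/∂x = [(+0.73)·180 − (+0.75)·165] / -1275 = -0.006000
∂h/∂y = [135·(+0.75) − 155·(+0.73)] / -1275 = +0.009333
|∇h| = √(-0.006000² + 0.009333²) = 0.0111
Seepage velocity v = K·i/n = 390.0 × 0.0111 / 0.35 = 12.37 m/day.
t = 200 / 12.37 = 16.17 days.

16 days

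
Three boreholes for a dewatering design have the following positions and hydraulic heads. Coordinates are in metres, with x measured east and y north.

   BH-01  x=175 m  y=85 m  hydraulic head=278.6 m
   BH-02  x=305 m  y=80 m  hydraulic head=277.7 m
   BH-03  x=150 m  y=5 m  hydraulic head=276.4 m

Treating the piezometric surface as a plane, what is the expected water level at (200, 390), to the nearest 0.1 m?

With h = a·x + b·y + c and BH-01 as origin, the differences give:
  130·a + (-5)·b = -0.9
  (-25)·a + (-80)·b = -2.2
Eliminate b (×(-80) and ×(-5), subtract): -10525·a = 61.00 → a = ∂h/∂x = -0.005796
Back-substitute: b = ∂h/∂y = +0.02931.
h(200, 390) = 278.6 + (-0.005796)·(25) + (+0.02931)·(305) = 278.6 -0.145 +8.940 = 287.395 m.

287.4 m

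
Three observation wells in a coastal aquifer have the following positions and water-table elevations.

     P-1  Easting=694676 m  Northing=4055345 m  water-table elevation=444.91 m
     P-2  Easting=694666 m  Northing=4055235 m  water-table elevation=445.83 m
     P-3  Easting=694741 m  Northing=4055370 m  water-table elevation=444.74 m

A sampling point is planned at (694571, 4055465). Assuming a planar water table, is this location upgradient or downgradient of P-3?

Differences from P-1: to P-2 (Δx, Δy, Δh) = (-10, -110, +0.92); to P-3 = (65, 25, -0.17).
Solve a·Δx + b·Δy = Δh: det = (-10)·25 − 65·(-110) = 6900.
∂h/∂x = [(+0.92)·25 − (-0.17)·(-110)] / 6900 = +0.0006232
∂h/∂y = [(-10)·(-0.17) − 65·(+0.92)] / 6900 = -0.008420
Head at (694571, 4055465) = 444.91 + (+0.0006232)·(-105) + (-0.008420)·(120) = 443.83 m.
That is lower than the 444.74 m at P-3, so the point is downgradient.

downgradient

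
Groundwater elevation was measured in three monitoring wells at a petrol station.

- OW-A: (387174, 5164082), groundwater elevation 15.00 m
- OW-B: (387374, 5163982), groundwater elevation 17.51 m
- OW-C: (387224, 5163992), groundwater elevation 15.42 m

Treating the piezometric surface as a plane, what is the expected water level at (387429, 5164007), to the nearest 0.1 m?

Taking OW-A as reference: OW-B−OW-A = (200, -100, +2.51); OW-C−OW-A = (50, -90, +0.42).
Determinant of the coordinate differences = 200·(-90) − 50·(-100) = -13000.
∂h/∂x = [(+2.51)·(-90) − (+0.42)·(-100)] / -13000 = +0.01415
∂h/∂y = [200·(+0.42) − 50·(+2.51)] / -13000 = +0.003192
h(387429, 5164007) = 15.00 + (+0.01415)·(255) + (+0.003192)·(-75) = 15.00 +3.607 -0.239 = 18.368 m.

18.4 m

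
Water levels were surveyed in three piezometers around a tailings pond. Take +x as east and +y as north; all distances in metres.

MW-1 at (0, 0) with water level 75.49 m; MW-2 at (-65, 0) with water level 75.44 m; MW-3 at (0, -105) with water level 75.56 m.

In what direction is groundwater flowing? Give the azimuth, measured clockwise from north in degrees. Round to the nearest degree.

311°

∂h/∂x = (75.44 − 75.49) / (-65 − 0) = +0.0007692
∂h/∂y = (75.56 − 75.49) / (-105 − 0) = -0.0006667
Flow direction (−∇h) has components (-0.0007692 E, +0.0006667 N).
Azimuth = atan2(E, N) = atan2(-0.0007692, +0.0006667) = 310.9° ≈ 311°.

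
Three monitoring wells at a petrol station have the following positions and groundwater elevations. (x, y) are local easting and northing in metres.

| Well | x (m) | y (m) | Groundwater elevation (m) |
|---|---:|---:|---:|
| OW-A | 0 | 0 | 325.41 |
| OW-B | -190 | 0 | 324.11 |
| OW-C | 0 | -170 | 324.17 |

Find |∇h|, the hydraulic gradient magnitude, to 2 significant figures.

0.010

∂h/∂x = (324.11 − 325.41) / (-190 − 0) = +0.006842
∂h/∂y = (324.17 − 325.41) / (-170 − 0) = +0.007294
|∇h| = √(0.006842² + 0.007294²) = 0.01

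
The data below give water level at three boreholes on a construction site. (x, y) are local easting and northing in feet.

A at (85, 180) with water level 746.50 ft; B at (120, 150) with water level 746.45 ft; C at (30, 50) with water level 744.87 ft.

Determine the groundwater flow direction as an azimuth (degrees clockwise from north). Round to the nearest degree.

215°

Taking A as reference: B−A = (35, -30, -0.05); C−A = (-55, -130, -1.63).
Determinant of the coordinate differences = 35·(-130) − (-55)·(-30) = -6200.
∂h/∂x = [(-0.05)·(-130) − (-1.63)·(-30)] / -6200 = +0.006839
∂h/∂y = [35·(-1.63) − (-55)·(-0.05)] / -6200 = +0.009645
Flow direction (−∇h) has components (-0.006839 E, -0.009645 N).
Azimuth = atan2(E, N) = atan2(-0.006839, -0.009645) = 215.3° ≈ 215°.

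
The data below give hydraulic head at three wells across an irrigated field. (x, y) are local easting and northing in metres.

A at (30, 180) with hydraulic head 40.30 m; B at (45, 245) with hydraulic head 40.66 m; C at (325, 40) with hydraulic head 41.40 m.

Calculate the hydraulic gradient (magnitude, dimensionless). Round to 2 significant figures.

Differences from A: to B (Δx, Δy, Δh) = (15, 65, +0.36); to C = (295, -140, +1.10).
Determinant of the coordinate differences = 15·(-140) − 295·65 = -21275.
∂h/∂x = [(+0.36)·(-140) − (+1.10)·65] / -21275 = +0.005730
∂h/∂y = [15·(+1.10) − 295·(+0.36)] / -21275 = +0.004216
|∇h| = √(0.005730² + 0.004216²) = 0.007114

0.0071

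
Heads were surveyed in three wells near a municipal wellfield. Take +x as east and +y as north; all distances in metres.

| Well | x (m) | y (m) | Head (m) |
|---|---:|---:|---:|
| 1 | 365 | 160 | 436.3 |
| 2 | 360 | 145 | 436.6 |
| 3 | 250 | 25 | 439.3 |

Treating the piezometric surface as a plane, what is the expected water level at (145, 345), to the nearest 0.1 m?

433.8 m

With h = a·x + b·y + c and 1 as origin, the differences give:
  (-5)·a + (-15)·b = +0.3
  (-115)·a + (-135)·b = +3.0
Eliminate b (×(-135) and ×(-15), subtract): -1050·a = 4.50 → a = ∂h/∂x = -0.004286
Back-substitute: b = ∂h/∂y = -0.01857.
h(145, 345) = 436.3 + (-0.004286)·(-220) + (-0.01857)·(185) = 436.3 +0.943 -3.436 = 433.807 m.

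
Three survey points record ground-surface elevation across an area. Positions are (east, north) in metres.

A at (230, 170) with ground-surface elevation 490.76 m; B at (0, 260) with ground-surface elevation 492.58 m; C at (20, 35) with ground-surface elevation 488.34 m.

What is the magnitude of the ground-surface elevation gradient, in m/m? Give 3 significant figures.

Taking A as reference: B−A = (-230, 90, +1.82); C−A = (-210, -135, -2.42).
Solve a·Δx + b·Δy = Δz: det = (-230)·(-135) − (-210)·90 = 49950.
∂z/∂x = [(+1.82)·(-135) − (-2.42)·90] / 49950 = -0.0005586
∂z/∂y = [(-230)·(-2.42) − (-210)·(+1.82)] / 49950 = +0.01879
|∇f| = √(-0.0005586² + 0.01879²) = 0.0188 m/m

0.0188 m/m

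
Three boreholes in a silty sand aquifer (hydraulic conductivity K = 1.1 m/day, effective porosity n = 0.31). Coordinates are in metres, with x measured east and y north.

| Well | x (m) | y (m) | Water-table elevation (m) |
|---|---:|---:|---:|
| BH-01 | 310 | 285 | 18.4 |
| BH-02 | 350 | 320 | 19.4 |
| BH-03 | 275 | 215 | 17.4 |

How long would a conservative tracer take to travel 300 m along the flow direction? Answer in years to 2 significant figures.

Taking BH-01 as reference: BH-02−BH-01 = (40, 35, +1.0); BH-03−BH-01 = (-35, -70, -1.0).
Solve a·Δx + b·Δy = Δh: det = 40·(-70) − (-35)·35 = -1575.
∂h/∂x = [(+1.0)·(-70) − (-1.0)·35] / -1575 = +0.02222
∂h/∂y = [40·(-1.0) − (-35)·(+1.0)] / -1575 = +0.003175
|∇h| = √(0.02222² + 0.003175²) = 0.02245
Seepage velocity v = K·i/n = 1.1 × 0.02245 / 0.31 = 0.07966 m/day.
t = 300 / 0.07966 = 3766 days = 10.3 years.

10 years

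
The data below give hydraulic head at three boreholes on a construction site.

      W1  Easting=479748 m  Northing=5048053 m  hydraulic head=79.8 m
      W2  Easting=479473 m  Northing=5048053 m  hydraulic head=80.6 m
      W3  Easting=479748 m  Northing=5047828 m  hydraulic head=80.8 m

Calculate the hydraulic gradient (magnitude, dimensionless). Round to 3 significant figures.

∂h/∂x = (80.6 − 79.8) / (479473 − 479748) = -0.002909
∂h/∂y = (80.8 − 79.8) / (5047828 − 5048053) = -0.004444
|∇h| = √(-0.002909² + -0.004444²) = 0.005311

0.00531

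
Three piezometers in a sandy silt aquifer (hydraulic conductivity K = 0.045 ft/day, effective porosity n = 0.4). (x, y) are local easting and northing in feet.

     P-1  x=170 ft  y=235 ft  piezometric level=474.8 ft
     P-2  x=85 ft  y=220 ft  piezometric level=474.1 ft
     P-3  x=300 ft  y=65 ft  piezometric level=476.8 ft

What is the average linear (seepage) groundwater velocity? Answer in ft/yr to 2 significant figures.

0.42 ft/yr

Differences from P-1: to P-2 (Δx, Δy, Δh) = (-85, -15, -0.7); to P-3 = (130, -170, +2.0).
Determinant of the coordinate differences = (-85)·(-170) − 130·(-15) = 16400.
∂h/∂x = [(-0.7)·(-170) − (+2.0)·(-15)] / 16400 = +0.009085
∂h/∂y = [(-85)·(+2.0) − 130·(-0.7)] / 16400 = -0.004817
|∇h| = √(0.009085² + -0.004817²) = 0.01028
Seepage velocity v = K·i/n = 0.045 × 0.01028 / 0.4 = 0.001156 ft/day = 0.4222 ft/yr.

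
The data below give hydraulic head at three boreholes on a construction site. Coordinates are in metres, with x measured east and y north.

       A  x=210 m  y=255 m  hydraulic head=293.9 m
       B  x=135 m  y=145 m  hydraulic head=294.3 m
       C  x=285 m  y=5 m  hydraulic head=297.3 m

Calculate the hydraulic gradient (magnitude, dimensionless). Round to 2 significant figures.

Differences from A: to B (Δx, Δy, Δh) = (-75, -110, +0.4); to C = (75, -250, +3.4).
Solve a·Δx + b·Δy = Δh: det = (-75)·(-250) − 75·(-110) = 27000.
∂h/∂x = [(+0.4)·(-250) − (+3.4)·(-110)] / 27000 = +0.01015
∂h/∂y = [(-75)·(+3.4) − 75·(+0.4)] / 27000 = -0.01056
|∇h| = √(0.01015² + -0.01056²) = 0.01465

0.015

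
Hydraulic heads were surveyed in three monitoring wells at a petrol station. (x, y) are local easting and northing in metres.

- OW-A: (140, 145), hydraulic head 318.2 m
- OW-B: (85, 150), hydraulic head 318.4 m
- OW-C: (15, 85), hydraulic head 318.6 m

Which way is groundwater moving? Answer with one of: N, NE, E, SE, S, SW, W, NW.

E

Differences from OW-A: to OW-B (Δx, Δy, Δh) = (-55, 5, +0.2); to OW-C = (-125, -60, +0.4).
Solve a·Δx + b·Δy = Δh: det = (-55)·(-60) − (-125)·5 = 3925.
∂h/∂x = [(+0.2)·(-60) − (+0.4)·5] / 3925 = -0.003567
∂h/∂y = [(-55)·(+0.4) − (-125)·(+0.2)] / 3925 = +0.0007643
Flow = −∇h = (+0.003567 east, -0.0007643 north), which points east.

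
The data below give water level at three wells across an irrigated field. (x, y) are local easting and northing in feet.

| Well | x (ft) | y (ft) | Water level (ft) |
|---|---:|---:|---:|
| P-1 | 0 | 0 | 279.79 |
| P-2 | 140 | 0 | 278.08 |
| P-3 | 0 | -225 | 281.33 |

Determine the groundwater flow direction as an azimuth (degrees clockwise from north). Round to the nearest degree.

∂h/∂x = (278.08 − 279.79) / (140 − 0) = -0.01221
∂h/∂y = (281.33 − 279.79) / (-225 − 0) = -0.006844
Flow direction (−∇h) has components (+0.01221 E, +0.006844 N).
Azimuth = atan2(E, N) = atan2(+0.01221, +0.006844) = 60.7° ≈ 061°.

061°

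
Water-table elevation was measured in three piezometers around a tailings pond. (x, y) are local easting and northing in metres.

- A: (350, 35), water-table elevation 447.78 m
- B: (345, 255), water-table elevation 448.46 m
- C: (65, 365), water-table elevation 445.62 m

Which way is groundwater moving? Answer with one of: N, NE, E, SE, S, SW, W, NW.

Taking A as reference: B−A = (-5, 220, +0.68); C−A = (-285, 330, -2.16).
Solve a·Δx + b·Δy = Δh: det = (-5)·330 − (-285)·220 = 61050.
∂h/∂x = [(+0.68)·330 − (-2.16)·220] / 61050 = +0.01146
∂h/∂y = [(-5)·(-2.16) − (-285)·(+0.68)] / 61050 = +0.003351
Flow = −∇h = (-0.01146 east, -0.003351 north), which points west.

W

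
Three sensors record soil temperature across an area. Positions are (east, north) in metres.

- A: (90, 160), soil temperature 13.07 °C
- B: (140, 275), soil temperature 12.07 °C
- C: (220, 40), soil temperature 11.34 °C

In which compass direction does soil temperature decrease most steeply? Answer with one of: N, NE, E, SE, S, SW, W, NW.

E

Three-point gradient (reference A): Δ to B = (50, 115, -1.00), Δ to C = (130, -120, -1.73).
∂T/∂x = -0.01522, ∂T/∂y = -0.002076 (det = -20950).
Steepest decrease is along −∇f = (+0.01522 E, +0.002076 N) → east.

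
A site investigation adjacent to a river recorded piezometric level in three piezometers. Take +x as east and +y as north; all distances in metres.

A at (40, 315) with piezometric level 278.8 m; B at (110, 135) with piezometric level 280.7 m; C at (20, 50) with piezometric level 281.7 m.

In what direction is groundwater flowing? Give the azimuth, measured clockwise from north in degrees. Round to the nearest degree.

Taking A as reference: B−A = (70, -180, +1.9); C−A = (-20, -265, +2.9).
Solve a·Δx + b·Δy = Δh: det = 70·(-265) − (-20)·(-180) = -22150.
∂h/∂x = [(+1.9)·(-265) − (+2.9)·(-180)] / -22150 = -0.0008352
∂h/∂y = [70·(+2.9) − (-20)·(+1.9)] / -22150 = -0.01088
Flow direction (−∇h) has components (+0.0008352 E, +0.01088 N).
Azimuth = atan2(E, N) = atan2(+0.0008352, +0.01088) = 4.4° ≈ 004°.

004°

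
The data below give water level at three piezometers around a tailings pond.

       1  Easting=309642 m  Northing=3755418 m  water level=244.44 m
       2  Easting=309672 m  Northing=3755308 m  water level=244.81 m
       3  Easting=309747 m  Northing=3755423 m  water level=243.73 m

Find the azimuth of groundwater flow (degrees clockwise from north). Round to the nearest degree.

Taking 1 as reference: 2−1 = (30, -110, +0.37); 3−1 = (105, 5, -0.71).
Determinant of the coordinate differences = 30·5 − 105·(-110) = 11700.
∂h/∂x = [(+0.37)·5 − (-0.71)·(-110)] / 11700 = -0.006517
∂h/∂y = [30·(-0.71) − 105·(+0.37)] / 11700 = -0.005141
Flow direction (−∇h) has components (+0.006517 E, +0.005141 N).
Azimuth = atan2(E, N) = atan2(+0.006517, +0.005141) = 51.7° ≈ 052°.

052°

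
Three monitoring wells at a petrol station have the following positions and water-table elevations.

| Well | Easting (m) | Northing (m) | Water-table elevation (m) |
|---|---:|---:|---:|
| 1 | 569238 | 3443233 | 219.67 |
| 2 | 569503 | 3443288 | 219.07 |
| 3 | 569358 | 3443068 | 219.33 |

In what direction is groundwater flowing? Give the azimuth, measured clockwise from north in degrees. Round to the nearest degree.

Taking 1 as reference: 2−1 = (265, 55, -0.60); 3−1 = (120, -165, -0.34).
Determinant of the coordinate differences = 265·(-165) − 120·55 = -50325.
∂h/∂x = [(-0.60)·(-165) − (-0.34)·55] / -50325 = -0.002339
∂h/∂y = [265·(-0.34) − 120·(-0.60)] / -50325 = +0.0003597
Flow direction (−∇h) has components (+0.002339 E, -0.0003597 N).
Azimuth = atan2(E, N) = atan2(+0.002339, -0.0003597) = 98.7° ≈ 099°.

099°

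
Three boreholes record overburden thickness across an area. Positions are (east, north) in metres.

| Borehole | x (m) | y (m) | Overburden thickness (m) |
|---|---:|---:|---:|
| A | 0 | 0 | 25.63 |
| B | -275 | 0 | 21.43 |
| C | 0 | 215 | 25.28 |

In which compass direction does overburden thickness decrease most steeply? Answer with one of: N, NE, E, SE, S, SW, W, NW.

∂d/∂x = (21.43 − 25.63) / (-275 − 0) = +0.01527
∂d/∂y = (25.28 − 25.63) / (215 − 0) = -0.001628
Steepest decrease is along −∇f = (-0.01527 E, +0.001628 N) → west.

W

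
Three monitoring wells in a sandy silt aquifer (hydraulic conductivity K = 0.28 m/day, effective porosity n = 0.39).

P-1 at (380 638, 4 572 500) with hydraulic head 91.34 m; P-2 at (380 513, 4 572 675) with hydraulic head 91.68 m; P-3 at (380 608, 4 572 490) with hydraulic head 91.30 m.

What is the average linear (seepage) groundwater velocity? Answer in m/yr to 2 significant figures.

With h = a·x + b·y + c and P-1 as origin, the differences give:
  (-125)·a + 175·b = +0.34
  (-30)·a + (-10)·b = -0.04
Eliminate b (×(-10) and ×175, subtract): 6500·a = 3.600 → a = ∂h/∂x = +0.0005538
Back-substitute: b = ∂h/∂y = +0.002338.
|∇h| = √(0.0005538² + 0.002338²) = 0.002403
Seepage velocity v = K·i/n = 0.28 × 0.002403 / 0.39 = 0.001725 m/day = 0.6301 m/yr.

0.63 m/yr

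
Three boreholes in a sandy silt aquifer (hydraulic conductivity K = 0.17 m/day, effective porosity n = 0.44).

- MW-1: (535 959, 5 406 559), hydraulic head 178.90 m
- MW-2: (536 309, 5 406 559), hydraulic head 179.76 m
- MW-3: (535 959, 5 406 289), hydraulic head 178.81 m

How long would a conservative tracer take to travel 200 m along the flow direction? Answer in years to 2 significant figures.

∂h/∂x = (179.76 − 178.90) / (536309 − 535959) = +0.002457
∂h/∂y = (178.81 − 178.90) / (5406289 − 5406559) = +0.0003333
|∇h| = √(0.002457² + 0.0003333²) = 0.00248
Seepage velocity v = K·i/n = 0.17 × 0.00248 / 0.44 = 0.0009582 m/day.
t = 200 / 0.0009582 = 2.087e+05 days = 571 years.

570 years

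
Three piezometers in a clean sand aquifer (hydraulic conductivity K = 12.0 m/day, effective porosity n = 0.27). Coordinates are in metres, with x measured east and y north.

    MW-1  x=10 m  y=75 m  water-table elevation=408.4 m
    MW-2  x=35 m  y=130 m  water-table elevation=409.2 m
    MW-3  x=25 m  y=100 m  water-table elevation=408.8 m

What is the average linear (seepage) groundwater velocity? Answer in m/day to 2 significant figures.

0.63 m/day

With h = a·x + b·y + c and MW-1 as origin, the differences give:
  25·a + 55·b = +0.8
  15·a + 25·b = +0.4
Eliminate b (×25 and ×55, subtract): -200·a = -2.00 → a = ∂h/∂x = +0.01000
Back-substitute: b = ∂h/∂y = +0.010000.
|∇h| = √(0.01000² + 0.010000²) = 0.01414
Seepage velocity v = K·i/n = 12.0 × 0.01414 / 0.27 = 0.6284 m/day.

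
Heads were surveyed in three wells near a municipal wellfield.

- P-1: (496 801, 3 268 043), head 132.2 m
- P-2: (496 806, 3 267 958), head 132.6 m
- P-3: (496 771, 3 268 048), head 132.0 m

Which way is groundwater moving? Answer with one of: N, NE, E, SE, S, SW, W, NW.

NW

With h = a·x + b·y + c and P-1 as origin, the differences give:
  5·a + (-85)·b = +0.4
  (-30)·a + 5·b = -0.2
Eliminate b (×5 and ×(-85), subtract): -2525·a = -15.00 → a = ∂h/∂x = +0.005941
Back-substitute: b = ∂h/∂y = -0.004356.
Flow = −∇h = (-0.005941 east, +0.004356 north), which points northwest.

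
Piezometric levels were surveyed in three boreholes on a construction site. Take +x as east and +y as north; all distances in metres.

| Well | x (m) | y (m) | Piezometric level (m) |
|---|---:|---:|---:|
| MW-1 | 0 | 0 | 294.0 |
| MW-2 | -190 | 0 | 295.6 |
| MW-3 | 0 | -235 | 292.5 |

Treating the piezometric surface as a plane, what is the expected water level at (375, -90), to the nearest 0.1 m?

∂h/∂x = (295.6 − 294.0) / (-190 − 0) = -0.008421
∂h/∂y = (292.5 − 294.0) / (-235 − 0) = +0.006383
h(375, -90) = 294.0 + (-0.008421)·(375) + (+0.006383)·(-90) = 294.0 -3.158 -0.574 = 290.268 m.

290.3 m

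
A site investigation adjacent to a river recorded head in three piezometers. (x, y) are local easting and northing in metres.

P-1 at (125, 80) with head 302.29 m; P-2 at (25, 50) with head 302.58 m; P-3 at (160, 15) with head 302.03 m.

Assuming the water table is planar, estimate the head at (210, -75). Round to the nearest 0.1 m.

With h = a·x + b·y + c and P-1 as origin, the differences give:
  (-100)·a + (-30)·b = +0.29
  35·a + (-65)·b = -0.26
Eliminate b (×(-65) and ×(-30), subtract): 7550·a = -26.650 → a = ∂h/∂x = -0.003530
Back-substitute: b = ∂h/∂y = +0.002099.
h(210, -75) = 302.29 + (-0.003530)·(85) + (+0.002099)·(-155) = 302.29 -0.300 -0.325 = 301.665 m.

301.7 m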